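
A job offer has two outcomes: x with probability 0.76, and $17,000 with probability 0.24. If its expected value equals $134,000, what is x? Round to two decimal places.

x = $170,947.37

0.76·x + 0.24·17000 = 134000
0.76·x = 134000 − 4080 = 129920
x = 129920 / 0.76 = 170947.3684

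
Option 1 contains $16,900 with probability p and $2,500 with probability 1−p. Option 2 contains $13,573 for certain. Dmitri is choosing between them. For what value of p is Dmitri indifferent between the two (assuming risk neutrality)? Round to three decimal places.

p = 0.769

p·16900 + (1−p)·2500 = 13573
14400p + 2500 = 13573
p = (13573 − 2500) / 14400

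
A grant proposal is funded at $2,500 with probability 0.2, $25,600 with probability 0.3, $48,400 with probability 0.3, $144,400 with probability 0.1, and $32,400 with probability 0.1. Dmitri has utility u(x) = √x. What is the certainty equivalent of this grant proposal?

E[u] = 0.2·√2500 + 0.3·√25600 + 0.3·√48400 + 0.1·√144400 + 0.1·√32400 = 0.2·50 + 0.3·160 + 0.3·220 + 0.1·380 + 0.1·180 = 180
CE = (180)² = 32400

$32,400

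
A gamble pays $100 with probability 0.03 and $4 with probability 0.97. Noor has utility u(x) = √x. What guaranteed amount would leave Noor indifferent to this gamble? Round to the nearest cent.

$5.02

E[u] = 0.03·√100 + 0.97·√4 = 0.03·10 + 0.97·2 = 2.24
CE = (2.24)² = 5.0176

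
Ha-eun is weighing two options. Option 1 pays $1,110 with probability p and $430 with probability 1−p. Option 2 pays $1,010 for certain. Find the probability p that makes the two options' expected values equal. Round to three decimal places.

p = 0.853

p·1110 + (1−p)·430 = 1010
680p + 430 = 1010
p = (1010 − 430) / 680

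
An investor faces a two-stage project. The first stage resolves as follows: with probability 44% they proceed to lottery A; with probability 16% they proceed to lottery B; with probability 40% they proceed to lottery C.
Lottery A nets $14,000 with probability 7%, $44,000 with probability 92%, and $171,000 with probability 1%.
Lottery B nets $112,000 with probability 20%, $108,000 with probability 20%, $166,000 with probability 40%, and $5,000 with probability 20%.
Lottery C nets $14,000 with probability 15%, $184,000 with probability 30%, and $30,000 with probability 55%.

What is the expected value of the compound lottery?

$66,338.80

EV(A) = 0.07 × 14000 + 0.92 × 44000 + 0.01 × 171000 = 980 + 40480 + 1710 = 43170
EV(B) = 0.2 × 112000 + 0.2 × 108000 + 0.4 × 166000 + 0.2 × 5000 = 22400 + 21600 + 66400 + 1000 = 111400
EV(C) = 0.15 × 14000 + 0.3 × 184000 + 0.55 × 30000 = 2100 + 55200 + 16500 = 73800
Overall = 0.44 × 43170 + 0.16 × 111400 + 0.4 × 73800 = 18994.8 + 17824 + 29520 = 66338.8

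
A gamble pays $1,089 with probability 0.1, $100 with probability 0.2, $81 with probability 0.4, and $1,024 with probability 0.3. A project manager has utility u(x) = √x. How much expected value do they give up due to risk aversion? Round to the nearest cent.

E[u] = 0.1·√1089 + 0.2·√100 + 0.4·√81 + 0.3·√1024 = 0.1·33 + 0.2·10 + 0.4·9 + 0.3·32 = 18.5
CE = (18.5)² = 342.25
Risk premium = EV − CE = 468.5 − 342.25 = 126.25

$126.25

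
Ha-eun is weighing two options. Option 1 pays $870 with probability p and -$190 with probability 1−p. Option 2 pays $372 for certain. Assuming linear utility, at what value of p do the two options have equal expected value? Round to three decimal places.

p·870 + (1−p)·(-190) = 372
1060p − 190 = 372
p = (372 + 190) / 1060

p = 0.530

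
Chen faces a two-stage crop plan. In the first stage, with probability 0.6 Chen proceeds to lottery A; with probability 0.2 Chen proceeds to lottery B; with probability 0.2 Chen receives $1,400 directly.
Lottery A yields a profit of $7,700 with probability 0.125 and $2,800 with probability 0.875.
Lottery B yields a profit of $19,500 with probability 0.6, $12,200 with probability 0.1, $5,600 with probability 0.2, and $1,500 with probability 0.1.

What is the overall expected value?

$5,165.50

EV(A) = 0.125 × 7700 + 0.875 × 2800 = 962.5 + 2450 = 3412.5
EV(B) = 0.6 × 19500 + 0.1 × 12200 + 0.2 × 5600 + 0.1 × 1500 = 11700 + 1220 + 1120 + 150 = 14190
Branch C: 1400 (certain)
Overall = 0.6 × 3412.5 + 0.2 × 14190 + 0.2 × 1400 = 2047.5 + 2838 + 280 = 5165.5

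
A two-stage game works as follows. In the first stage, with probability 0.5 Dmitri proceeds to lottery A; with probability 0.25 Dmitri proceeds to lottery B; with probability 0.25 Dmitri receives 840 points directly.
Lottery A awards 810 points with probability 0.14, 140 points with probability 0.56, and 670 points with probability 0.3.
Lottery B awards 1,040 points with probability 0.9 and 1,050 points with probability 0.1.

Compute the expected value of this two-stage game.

EV(A) = 0.14 × 810 + 0.56 × 140 + 0.3 × 670 = 113.4 + 78.4 + 201 = 392.8
EV(B) = 0.9 × 1040 + 0.1 × 1050 = 936 + 105 = 1041
Branch C: 840 (certain)
Overall = 0.5 × 392.8 + 0.25 × 1041 + 0.25 × 840 = 196.4 + 260.25 + 210 = 666.65

666.65 points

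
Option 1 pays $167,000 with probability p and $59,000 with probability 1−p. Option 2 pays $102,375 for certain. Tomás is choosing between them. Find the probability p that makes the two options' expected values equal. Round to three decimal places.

p = 0.402

p·167000 + (1−p)·59000 = 102375
108000p + 59000 = 102375
p = (102375 − 59000) / 108000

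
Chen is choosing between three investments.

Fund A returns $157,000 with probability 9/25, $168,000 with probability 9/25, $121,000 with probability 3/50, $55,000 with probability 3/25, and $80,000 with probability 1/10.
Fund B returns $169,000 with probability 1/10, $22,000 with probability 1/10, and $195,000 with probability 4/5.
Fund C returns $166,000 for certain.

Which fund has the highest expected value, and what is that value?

Fund A = 9/25 × 157000 + 9/25 × 168000 + 3/50 × 121000 + 3/25 × 55000 + 1/10 × 80000 = 56520 + 60480 + 7260 + 6600 + 8000 = 138860
Fund B = 1/10 × 169000 + 1/10 × 22000 + 4/5 × 195000 = 16900 + 2200 + 156000 = 175100
Fund C: 166000 (certain)

Fund B ($175,100)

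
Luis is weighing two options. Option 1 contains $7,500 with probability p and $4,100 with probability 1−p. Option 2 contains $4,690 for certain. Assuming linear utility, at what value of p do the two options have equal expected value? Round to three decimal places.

p = 0.174

p·7500 + (1−p)·4100 = 4690
3400p + 4100 = 4690
p = (4690 − 4100) / 3400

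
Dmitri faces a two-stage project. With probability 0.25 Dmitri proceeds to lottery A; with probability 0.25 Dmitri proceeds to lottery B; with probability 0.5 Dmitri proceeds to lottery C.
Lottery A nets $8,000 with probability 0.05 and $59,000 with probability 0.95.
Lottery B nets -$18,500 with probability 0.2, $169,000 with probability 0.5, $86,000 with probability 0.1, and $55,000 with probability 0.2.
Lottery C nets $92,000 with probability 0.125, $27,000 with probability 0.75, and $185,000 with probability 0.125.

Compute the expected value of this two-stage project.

EV(A) = 0.05 × 8000 + 0.95 × 59000 = 400 + 56050 = 56450
EV(B) = 0.2 × (-18500) + 0.5 × 169000 + 0.1 × 86000 + 0.2 × 55000 = -3700 + 84500 + 8600 + 11000 = 100400
EV(C) = 0.125 × 92000 + 0.75 × 27000 + 0.125 × 185000 = 11500 + 20250 + 23125 = 54875
Overall = 0.25 × 56450 + 0.25 × 100400 + 0.5 × 54875 = 14112.5 + 25100 + 27437.5 = 66650

$66,650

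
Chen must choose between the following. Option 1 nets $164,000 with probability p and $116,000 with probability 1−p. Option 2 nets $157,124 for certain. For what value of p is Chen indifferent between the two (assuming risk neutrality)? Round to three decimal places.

p·164000 + (1−p)·116000 = 157124
48000p + 116000 = 157124
p = (157124 − 116000) / 48000

p = 0.857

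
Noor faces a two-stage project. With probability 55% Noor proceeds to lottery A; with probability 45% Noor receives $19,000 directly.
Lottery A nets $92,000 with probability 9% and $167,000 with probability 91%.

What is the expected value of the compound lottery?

$96,687.50

EV(A) = 0.09 × 92000 + 0.91 × 167000 = 8280 + 151970 = 160250
Branch B: 19000 (certain)
Overall = 0.55 × 160250 + 0.45 × 19000 = 88137.5 + 8550 = 96687.5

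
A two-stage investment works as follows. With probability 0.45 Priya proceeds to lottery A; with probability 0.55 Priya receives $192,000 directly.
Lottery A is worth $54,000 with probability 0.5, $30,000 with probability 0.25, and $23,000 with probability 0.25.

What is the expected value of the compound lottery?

$123,712.50

EV(A) = 0.5 × 54000 + 0.25 × 30000 + 0.25 × 23000 = 27000 + 7500 + 5750 = 40250
Branch B: 192000 (certain)
Overall = 0.45 × 40250 + 0.55 × 192000 = 18112.5 + 105600 = 123712.5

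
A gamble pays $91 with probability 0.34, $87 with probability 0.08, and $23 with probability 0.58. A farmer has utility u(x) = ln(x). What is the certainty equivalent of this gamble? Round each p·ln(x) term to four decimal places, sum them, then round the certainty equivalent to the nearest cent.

$40.84

E[u] = 0.34·ln(91) + 0.08·ln(87) + 0.58·ln(23) = 1.5337 + 0.3573 + 1.8186 = 3.7096
CE = e^3.7096 ≈ 40.84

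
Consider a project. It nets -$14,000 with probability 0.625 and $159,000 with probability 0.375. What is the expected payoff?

EV = 0.625 × (-14000) + 0.375 × 159000 = -8750 + 59625 = 50875

$50,875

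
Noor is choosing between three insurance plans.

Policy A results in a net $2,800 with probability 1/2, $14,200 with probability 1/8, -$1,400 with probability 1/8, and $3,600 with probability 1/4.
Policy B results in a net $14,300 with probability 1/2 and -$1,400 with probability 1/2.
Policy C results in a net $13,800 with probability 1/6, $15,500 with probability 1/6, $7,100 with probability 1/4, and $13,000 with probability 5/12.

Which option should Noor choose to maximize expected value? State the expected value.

Policy A = 1/2 × 2800 + 1/8 × 14200 + 1/8 × (-1400) + 1/4 × 3600 = 1400 + 1775 − 175 + 900 = 3900
Policy B = 1/2 × 14300 + 1/2 × (-1400) = 7150 − 700 = 6450
Policy C = 1/6 × 13800 + 1/6 × 15500 + 1/4 × 7100 + 5/12 × 13000 = 2300 + 2583.3333 + 1775 + 5416.6667 = 12075

Policy C ($12,075)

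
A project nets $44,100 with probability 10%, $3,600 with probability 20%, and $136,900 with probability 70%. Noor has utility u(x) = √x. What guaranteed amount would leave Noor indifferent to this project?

$85,264

E[u] = 0.1·√44100 + 0.2·√3600 + 0.7·√136900 = 0.1·210 + 0.2·60 + 0.7·370 = 292
CE = (292)² = 85264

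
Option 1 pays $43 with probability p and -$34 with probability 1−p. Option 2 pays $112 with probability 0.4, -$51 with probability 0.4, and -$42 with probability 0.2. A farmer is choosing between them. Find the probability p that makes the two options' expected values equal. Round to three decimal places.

p = 0.649

EV(Option 2) = 0.4 × 112 + 0.4 × (-51) + 0.2 × (-42) = 44.8 − 20.4 − 8.4 = 16
p·43 + (1−p)·(-34) = 16
77p − 34 = 16
p = (16 + 34) / 77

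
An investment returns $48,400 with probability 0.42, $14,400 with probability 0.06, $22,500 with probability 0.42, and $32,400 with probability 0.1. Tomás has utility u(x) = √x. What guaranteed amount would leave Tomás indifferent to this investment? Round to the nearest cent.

$32,616.36

E[u] = 0.42·√48400 + 0.06·√14400 + 0.42·√22500 + 0.1·√32400 = 0.42·220 + 0.06·120 + 0.42·150 + 0.1·180 = 180.6
CE = (180.6)² = 32616.36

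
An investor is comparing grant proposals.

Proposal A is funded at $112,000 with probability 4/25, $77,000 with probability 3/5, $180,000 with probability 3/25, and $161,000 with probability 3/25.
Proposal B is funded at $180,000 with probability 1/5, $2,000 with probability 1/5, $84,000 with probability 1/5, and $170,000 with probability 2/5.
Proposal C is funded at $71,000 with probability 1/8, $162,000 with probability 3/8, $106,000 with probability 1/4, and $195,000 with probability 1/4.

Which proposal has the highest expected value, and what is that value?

Proposal A = 4/25 × 112000 + 3/5 × 77000 + 3/25 × 180000 + 3/25 × 161000 = 17920 + 46200 + 21600 + 19320 = 105040
Proposal B = 1/5 × 180000 + 1/5 × 2000 + 1/5 × 84000 + 2/5 × 170000 = 36000 + 400 + 16800 + 68000 = 121200
Proposal C = 1/8 × 71000 + 3/8 × 162000 + 1/4 × 106000 + 1/4 × 195000 = 8875 + 60750 + 26500 + 48750 = 144875

Proposal C ($144,875)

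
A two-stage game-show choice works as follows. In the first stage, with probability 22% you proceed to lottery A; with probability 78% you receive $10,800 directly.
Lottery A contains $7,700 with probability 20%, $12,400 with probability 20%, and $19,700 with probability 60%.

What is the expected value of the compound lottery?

EV(A) = 0.2 × 7700 + 0.2 × 12400 + 0.6 × 19700 = 1540 + 2480 + 11820 = 15840
Branch B: 10800 (certain)
Overall = 0.22 × 15840 + 0.78 × 10800 = 3484.8 + 8424 = 11908.8

$11,908.80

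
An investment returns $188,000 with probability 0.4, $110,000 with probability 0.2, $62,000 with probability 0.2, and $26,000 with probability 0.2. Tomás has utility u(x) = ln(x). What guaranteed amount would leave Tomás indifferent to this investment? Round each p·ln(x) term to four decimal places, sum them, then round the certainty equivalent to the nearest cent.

$91,080.59

E[u] = 0.4·ln(188000) + 0.2·ln(110000) + 0.2·ln(62000) + 0.2·ln(26000) = 4.8577 + 2.3216 + 2.2070 + 2.0332 = 11.4195
CE = e^11.4195 ≈ 91080.59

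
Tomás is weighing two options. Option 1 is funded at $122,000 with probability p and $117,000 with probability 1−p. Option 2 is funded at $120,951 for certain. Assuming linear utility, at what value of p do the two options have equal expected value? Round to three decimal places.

p·122000 + (1−p)·117000 = 120951
5000p + 117000 = 120951
p = (120951 − 117000) / 5000

p = 0.790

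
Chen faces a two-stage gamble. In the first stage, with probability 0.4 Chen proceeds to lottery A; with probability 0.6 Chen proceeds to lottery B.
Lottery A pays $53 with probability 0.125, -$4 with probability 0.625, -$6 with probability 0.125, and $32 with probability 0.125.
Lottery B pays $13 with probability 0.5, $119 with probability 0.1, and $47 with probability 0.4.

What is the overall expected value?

$25.27

EV(A) = 0.125 × 53 + 0.625 × (-4) + 0.125 × (-6) + 0.125 × 32 = 6.625 − 2.5 − 0.75 + 4 = 7.375
EV(B) = 0.5 × 13 + 0.1 × 119 + 0.4 × 47 = 6.5 + 11.9 + 18.8 = 37.2
Overall = 0.4 × 7.375 + 0.6 × 37.2 = 2.95 + 22.32 = 25.27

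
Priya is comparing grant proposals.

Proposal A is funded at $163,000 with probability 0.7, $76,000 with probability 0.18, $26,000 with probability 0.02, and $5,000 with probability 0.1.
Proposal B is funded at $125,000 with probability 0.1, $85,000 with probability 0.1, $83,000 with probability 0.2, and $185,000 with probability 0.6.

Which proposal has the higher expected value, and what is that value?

Proposal A = 0.7 × 163000 + 0.18 × 76000 + 0.02 × 26000 + 0.1 × 5000 = 114100 + 13680 + 520 + 500 = 128800
Proposal B = 0.1 × 125000 + 0.1 × 85000 + 0.2 × 83000 + 0.6 × 185000 = 12500 + 8500 + 16600 + 111000 = 148600

Proposal B ($148,600)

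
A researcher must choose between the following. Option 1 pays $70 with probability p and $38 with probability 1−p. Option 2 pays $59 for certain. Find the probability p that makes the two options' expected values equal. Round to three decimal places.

p·70 + (1−p)·38 = 59
32p + 38 = 59
p = (59 − 38) / 32

p = 0.656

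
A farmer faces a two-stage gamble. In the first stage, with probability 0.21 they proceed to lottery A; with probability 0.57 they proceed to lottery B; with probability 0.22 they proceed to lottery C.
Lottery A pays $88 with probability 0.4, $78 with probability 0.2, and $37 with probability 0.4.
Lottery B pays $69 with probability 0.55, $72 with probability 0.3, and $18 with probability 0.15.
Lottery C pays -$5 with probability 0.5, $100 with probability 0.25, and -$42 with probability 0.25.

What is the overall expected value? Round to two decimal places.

$51.90

EV(A) = 0.4 × 88 + 0.2 × 78 + 0.4 × 37 = 35.2 + 15.6 + 14.8 = 65.6
EV(B) = 0.55 × 69 + 0.3 × 72 + 0.15 × 18 = 37.95 + 21.6 + 2.7 = 62.25
EV(C) = 0.5 × (-5) + 0.25 × 100 + 0.25 × (-42) = -2.5 + 25 − 10.5 = 12
Overall = 0.21 × 65.6 + 0.57 × 62.25 + 0.22 × 12 = 13.776 + 35.4825 + 2.64 = 51.8985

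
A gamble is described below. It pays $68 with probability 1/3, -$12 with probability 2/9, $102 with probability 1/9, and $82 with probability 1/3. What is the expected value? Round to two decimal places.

$58.67

EV = 1/3 × 68 + 2/9 × (-12) + 1/9 × 102 + 1/3 × 82 = 22.6667 − 2.6667 + 11.3333 + 27.3333 = 58.6667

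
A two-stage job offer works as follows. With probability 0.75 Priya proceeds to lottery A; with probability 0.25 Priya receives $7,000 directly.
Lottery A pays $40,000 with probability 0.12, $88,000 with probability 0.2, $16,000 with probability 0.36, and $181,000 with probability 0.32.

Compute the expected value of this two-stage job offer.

EV(A) = 0.12 × 40000 + 0.2 × 88000 + 0.36 × 16000 + 0.32 × 181000 = 4800 + 17600 + 5760 + 57920 = 86080
Branch B: 7000 (certain)
Overall = 0.75 × 86080 + 0.25 × 7000 = 64560 + 1750 = 66310

$66,310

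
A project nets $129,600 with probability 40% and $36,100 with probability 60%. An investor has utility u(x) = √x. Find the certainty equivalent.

E[u] = 0.4·√129600 + 0.6·√36100 = 0.4·360 + 0.6·190 = 258
CE = (258)² = 66564

$66,564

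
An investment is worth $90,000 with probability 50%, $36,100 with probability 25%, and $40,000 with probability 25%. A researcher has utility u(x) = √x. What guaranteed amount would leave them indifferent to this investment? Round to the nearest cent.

E[u] = 0.5·√90000 + 0.25·√36100 + 0.25·√40000 = 0.5·300 + 0.25·190 + 0.25·200 = 247.5
CE = (247.5)² = 61256.25

$61,256.25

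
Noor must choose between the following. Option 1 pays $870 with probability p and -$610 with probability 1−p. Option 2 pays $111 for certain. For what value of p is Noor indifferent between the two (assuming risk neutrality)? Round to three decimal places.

p·870 + (1−p)·(-610) = 111
1480p − 610 = 111
p = (111 + 610) / 1480

p = 0.487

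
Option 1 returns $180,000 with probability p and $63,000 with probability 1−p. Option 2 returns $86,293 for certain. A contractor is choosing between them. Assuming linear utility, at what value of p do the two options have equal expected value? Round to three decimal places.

p·180000 + (1−p)·63000 = 86293
117000p + 63000 = 86293
p = (86293 − 63000) / 117000

p = 0.199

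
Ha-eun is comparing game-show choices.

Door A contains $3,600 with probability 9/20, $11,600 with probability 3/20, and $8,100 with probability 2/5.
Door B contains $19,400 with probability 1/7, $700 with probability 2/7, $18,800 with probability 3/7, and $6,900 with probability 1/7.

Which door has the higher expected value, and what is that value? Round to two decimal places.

Door B ($12,014.29)

Door A = 9/20 × 3600 + 3/20 × 11600 + 2/5 × 8100 = 1620 + 1740 + 3240 = 6600
Door B = 1/7 × 19400 + 2/7 × 700 + 3/7 × 18800 + 1/7 × 6900 = 2771.4286 + 200 + 8057.1429 + 985.7143 = 12014.2857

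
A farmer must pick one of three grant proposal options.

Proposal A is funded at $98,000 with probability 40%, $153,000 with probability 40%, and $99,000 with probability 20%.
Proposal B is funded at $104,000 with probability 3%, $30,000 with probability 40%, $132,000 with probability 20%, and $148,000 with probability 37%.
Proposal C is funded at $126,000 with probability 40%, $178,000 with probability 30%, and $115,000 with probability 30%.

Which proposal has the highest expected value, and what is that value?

Proposal A = 0.4 × 98000 + 0.4 × 153000 + 0.2 × 99000 = 39200 + 61200 + 19800 = 120200
Proposal B = 0.03 × 104000 + 0.4 × 30000 + 0.2 × 132000 + 0.37 × 148000 = 3120 + 12000 + 26400 + 54760 = 96280
Proposal C = 0.4 × 126000 + 0.3 × 178000 + 0.3 × 115000 = 50400 + 53400 + 34500 = 138300

Proposal C ($138,300)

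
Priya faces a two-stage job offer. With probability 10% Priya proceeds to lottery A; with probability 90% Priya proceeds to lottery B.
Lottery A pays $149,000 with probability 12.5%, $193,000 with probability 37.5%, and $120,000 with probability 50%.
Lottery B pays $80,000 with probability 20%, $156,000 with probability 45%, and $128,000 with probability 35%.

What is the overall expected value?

EV(A) = 0.125 × 149000 + 0.375 × 193000 + 0.5 × 120000 = 18625 + 72375 + 60000 = 151000
EV(B) = 0.2 × 80000 + 0.45 × 156000 + 0.35 × 128000 = 16000 + 70200 + 44800 = 131000
Overall = 0.1 × 151000 + 0.9 × 131000 = 15100 + 117900 = 133000

$133,000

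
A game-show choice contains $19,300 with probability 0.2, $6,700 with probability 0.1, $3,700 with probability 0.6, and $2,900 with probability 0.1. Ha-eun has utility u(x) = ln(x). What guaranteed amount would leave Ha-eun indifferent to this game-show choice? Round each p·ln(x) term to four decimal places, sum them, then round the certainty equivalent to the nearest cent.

$5,332.10

E[u] = 0.2·ln(19300) + 0.1·ln(6700) + 0.6·ln(3700) + 0.1·ln(2900) = 1.9736 + 0.8810 + 4.9297 + 0.7972 = 8.5815
CE = e^8.5815 ≈ 5332.10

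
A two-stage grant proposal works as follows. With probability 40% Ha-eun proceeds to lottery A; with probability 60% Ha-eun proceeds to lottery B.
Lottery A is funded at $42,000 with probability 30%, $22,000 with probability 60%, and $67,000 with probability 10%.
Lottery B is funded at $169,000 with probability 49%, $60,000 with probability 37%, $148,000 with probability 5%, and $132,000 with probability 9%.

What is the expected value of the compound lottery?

EV(A) = 0.3 × 42000 + 0.6 × 22000 + 0.1 × 67000 = 12600 + 13200 + 6700 = 32500
EV(B) = 0.49 × 169000 + 0.37 × 60000 + 0.05 × 148000 + 0.09 × 132000 = 82810 + 22200 + 7400 + 11880 = 124290
Overall = 0.4 × 32500 + 0.6 × 124290 = 13000 + 74574 = 87574

$87,574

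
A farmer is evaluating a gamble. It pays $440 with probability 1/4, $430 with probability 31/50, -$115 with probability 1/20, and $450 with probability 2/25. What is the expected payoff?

EV = 1/4 × 440 + 31/50 × 430 + 1/20 × (-115) + 2/25 × 450 = 110 + 266.6 − 5.75 + 36 = 406.85

$406.85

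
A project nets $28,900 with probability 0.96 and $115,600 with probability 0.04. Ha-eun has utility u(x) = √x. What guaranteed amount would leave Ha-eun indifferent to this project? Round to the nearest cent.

E[u] = 0.96·√28900 + 0.04·√115600 = 0.96·170 + 0.04·340 = 176.8
CE = (176.8)² = 31258.24

$31,258.24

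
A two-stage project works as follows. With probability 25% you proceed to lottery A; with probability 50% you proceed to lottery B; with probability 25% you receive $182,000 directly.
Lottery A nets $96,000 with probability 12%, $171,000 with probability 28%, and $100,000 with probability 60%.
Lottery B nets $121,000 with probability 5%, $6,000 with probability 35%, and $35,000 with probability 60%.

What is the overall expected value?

$89,925

EV(A) = 0.12 × 96000 + 0.28 × 171000 + 0.6 × 100000 = 11520 + 47880 + 60000 = 119400
EV(B) = 0.05 × 121000 + 0.35 × 6000 + 0.6 × 35000 = 6050 + 2100 + 21000 = 29150
Branch C: 182000 (certain)
Overall = 0.25 × 119400 + 0.5 × 29150 + 0.25 × 182000 = 29850 + 14575 + 45500 = 89925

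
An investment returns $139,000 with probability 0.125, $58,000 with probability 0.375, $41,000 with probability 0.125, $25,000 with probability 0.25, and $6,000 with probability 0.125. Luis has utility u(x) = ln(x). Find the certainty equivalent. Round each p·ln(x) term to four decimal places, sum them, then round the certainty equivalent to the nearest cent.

E[u] = 0.125·ln(139000) + 0.375·ln(58000) + 0.125·ln(41000) + 0.25·ln(25000) + 0.125·ln(6000) = 1.4803 + 4.1131 + 1.3277 + 2.5317 + 1.0874 = 10.5402
CE = e^10.5402 ≈ 37805.13

$37,805.13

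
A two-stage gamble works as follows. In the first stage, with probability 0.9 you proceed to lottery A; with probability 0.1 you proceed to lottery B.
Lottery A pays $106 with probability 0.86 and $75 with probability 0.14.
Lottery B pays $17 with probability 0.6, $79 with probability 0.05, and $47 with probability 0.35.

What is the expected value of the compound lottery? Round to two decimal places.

$94.55

EV(A) = 0.86 × 106 + 0.14 × 75 = 91.16 + 10.5 = 101.66
EV(B) = 0.6 × 17 + 0.05 × 79 + 0.35 × 47 = 10.2 + 3.95 + 16.45 = 30.6
Overall = 0.9 × 101.66 + 0.1 × 30.6 = 91.494 + 3.06 = 94.554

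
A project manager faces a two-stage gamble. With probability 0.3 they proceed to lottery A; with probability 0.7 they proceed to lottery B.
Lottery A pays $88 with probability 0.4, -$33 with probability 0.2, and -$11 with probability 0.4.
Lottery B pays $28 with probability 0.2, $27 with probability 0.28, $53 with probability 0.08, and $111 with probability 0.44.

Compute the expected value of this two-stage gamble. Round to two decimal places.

$53.63

EV(A) = 0.4 × 88 + 0.2 × (-33) + 0.4 × (-11) = 35.2 − 6.6 − 4.4 = 24.2
EV(B) = 0.2 × 28 + 0.28 × 27 + 0.08 × 53 + 0.44 × 111 = 5.6 + 7.56 + 4.24 + 48.84 = 66.24
Overall = 0.3 × 24.2 + 0.7 × 66.24 = 7.26 + 46.368 = 53.628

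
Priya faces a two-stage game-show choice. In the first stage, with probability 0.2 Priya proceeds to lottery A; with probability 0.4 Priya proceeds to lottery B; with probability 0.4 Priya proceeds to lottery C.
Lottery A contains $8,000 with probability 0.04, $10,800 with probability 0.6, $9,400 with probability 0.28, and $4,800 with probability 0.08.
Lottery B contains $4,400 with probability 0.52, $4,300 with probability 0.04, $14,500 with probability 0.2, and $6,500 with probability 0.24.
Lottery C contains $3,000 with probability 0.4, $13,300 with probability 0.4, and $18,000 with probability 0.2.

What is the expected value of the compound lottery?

EV(A) = 0.04 × 8000 + 0.6 × 10800 + 0.28 × 9400 + 0.08 × 4800 = 320 + 6480 + 2632 + 384 = 9816
EV(B) = 0.52 × 4400 + 0.04 × 4300 + 0.2 × 14500 + 0.24 × 6500 = 2288 + 172 + 2900 + 1560 = 6920
EV(C) = 0.4 × 3000 + 0.4 × 13300 + 0.2 × 18000 = 1200 + 5320 + 3600 = 10120
Overall = 0.2 × 9816 + 0.4 × 6920 + 0.4 × 10120 = 1963.2 + 2768 + 4048 = 8779.2

$8,779.20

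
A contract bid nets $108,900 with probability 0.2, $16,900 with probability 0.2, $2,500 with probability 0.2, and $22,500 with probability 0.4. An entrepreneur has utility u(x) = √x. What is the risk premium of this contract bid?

E[u] = 0.2·√108900 + 0.2·√16900 + 0.2·√2500 + 0.4·√22500 = 0.2·330 + 0.2·130 + 0.2·50 + 0.4·150 = 162
CE = (162)² = 26244
Risk premium = EV − CE = 34660 − 26244 = 8416

$8,416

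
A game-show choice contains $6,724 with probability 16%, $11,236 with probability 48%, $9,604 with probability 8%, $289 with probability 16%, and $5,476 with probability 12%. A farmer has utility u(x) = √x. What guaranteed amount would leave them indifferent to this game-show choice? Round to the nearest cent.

$6,962.23

E[u] = 0.16·√6724 + 0.48·√11236 + 0.08·√9604 + 0.16·√289 + 0.12·√5476 = 0.16·82 + 0.48·106 + 0.08·98 + 0.16·17 + 0.12·74 = 83.44
CE = (83.44)² = 6962.2336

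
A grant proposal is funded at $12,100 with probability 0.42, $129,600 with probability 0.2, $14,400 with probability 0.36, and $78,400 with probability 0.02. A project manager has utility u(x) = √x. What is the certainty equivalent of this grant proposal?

E[u] = 0.42·√12100 + 0.2·√129600 + 0.36·√14400 + 0.02·√78400 = 0.42·110 + 0.2·360 + 0.36·120 + 0.02·280 = 167
CE = (167)² = 27889

$27,889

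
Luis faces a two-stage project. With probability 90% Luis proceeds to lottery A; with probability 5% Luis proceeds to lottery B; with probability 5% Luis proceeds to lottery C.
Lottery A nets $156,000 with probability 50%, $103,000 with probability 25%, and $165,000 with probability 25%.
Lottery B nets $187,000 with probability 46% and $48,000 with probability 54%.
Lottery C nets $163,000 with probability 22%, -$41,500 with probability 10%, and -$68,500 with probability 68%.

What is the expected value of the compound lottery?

$135,353.50

EV(A) = 0.5 × 156000 + 0.25 × 103000 + 0.25 × 165000 = 78000 + 25750 + 41250 = 145000
EV(B) = 0.46 × 187000 + 0.54 × 48000 = 86020 + 25920 = 111940
EV(C) = 0.22 × 163000 + 0.1 × (-41500) + 0.68 × (-68500) = 35860 − 4150 − 46580 = -14870
Overall = 0.9 × 145000 + 0.05 × 111940 + 0.05 × (-14870) = 130500 + 5597 − 743.5 = 135353.5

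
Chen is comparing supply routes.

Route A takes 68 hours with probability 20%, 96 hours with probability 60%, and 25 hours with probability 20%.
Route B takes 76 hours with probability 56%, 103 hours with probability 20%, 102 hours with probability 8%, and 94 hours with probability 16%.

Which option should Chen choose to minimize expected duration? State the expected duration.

Route A = 0.2 × 68 + 0.6 × 96 + 0.2 × 25 = 13.6 + 57.6 + 5 = 76.2
Route B = 0.56 × 76 + 0.2 × 103 + 0.08 × 102 + 0.16 × 94 = 42.56 + 20.6 + 8.16 + 15.04 = 86.36

Route A (76.2 hours)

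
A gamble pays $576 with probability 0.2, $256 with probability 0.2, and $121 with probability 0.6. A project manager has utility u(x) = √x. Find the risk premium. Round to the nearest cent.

$25.84

E[u] = 0.2·√576 + 0.2·√256 + 0.6·√121 = 0.2·24 + 0.2·16 + 0.6·11 = 14.6
CE = (14.6)² = 213.16
Risk premium = EV − CE = 239 − 213.16 = 25.84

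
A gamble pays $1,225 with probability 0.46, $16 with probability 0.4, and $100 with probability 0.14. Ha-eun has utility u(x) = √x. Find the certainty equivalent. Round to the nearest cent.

E[u] = 0.46·√1225 + 0.4·√16 + 0.14·√100 = 0.46·35 + 0.4·4 + 0.14·10 = 19.1
CE = (19.1)² = 364.81

$364.81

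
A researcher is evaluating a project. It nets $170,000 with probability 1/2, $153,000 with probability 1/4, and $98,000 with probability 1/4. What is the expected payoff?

$147,750

EV = 1/2 × 170000 + 1/4 × 153000 + 1/4 × 98000 = 85000 + 38250 + 24500 = 147750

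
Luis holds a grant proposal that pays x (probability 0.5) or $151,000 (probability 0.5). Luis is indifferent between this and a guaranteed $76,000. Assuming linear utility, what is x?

x = $1,000

0.5·x + 0.5·151000 = 76000
0.5·x = 76000 − 75500 = 500
x = 500 / 0.5 = 1000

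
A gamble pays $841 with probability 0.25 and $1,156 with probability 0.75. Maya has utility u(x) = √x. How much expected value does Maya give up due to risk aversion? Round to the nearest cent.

E[u] = 0.25·√841 + 0.75·√1156 = 0.25·29 + 0.75·34 = 32.75
CE = (32.75)² = 1072.5625
Risk premium = EV − CE = 1077.25 − 1072.5625 = 4.6875

$4.69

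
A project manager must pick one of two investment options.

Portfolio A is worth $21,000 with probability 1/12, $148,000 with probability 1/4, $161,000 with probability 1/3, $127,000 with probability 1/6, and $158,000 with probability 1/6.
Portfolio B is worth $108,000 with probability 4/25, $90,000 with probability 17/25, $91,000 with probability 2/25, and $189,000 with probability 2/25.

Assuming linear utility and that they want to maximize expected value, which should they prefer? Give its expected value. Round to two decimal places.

Portfolio A = 1/12 × 21000 + 1/4 × 148000 + 1/3 × 161000 + 1/6 × 127000 + 1/6 × 158000 = 1750 + 37000 + 53666.6667 + 21166.6667 + 26333.3333 = 139916.6667
Portfolio B = 4/25 × 108000 + 17/25 × 90000 + 2/25 × 91000 + 2/25 × 189000 = 17280 + 61200 + 7280 + 15120 = 100880

Portfolio A ($139,916.67)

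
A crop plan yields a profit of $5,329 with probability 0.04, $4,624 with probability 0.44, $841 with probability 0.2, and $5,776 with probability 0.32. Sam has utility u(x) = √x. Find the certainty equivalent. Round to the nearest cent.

E[u] = 0.04·√5329 + 0.44·√4624 + 0.2·√841 + 0.32·√5776 = 0.04·73 + 0.44·68 + 0.2·29 + 0.32·76 = 62.96
CE = (62.96)² = 3963.9616

$3,963.96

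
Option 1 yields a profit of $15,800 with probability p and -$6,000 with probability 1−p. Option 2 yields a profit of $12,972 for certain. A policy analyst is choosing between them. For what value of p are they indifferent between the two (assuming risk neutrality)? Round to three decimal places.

p = 0.870

p·15800 + (1−p)·(-6000) = 12972
21800p − 6000 = 12972
p = (12972 + 6000) / 21800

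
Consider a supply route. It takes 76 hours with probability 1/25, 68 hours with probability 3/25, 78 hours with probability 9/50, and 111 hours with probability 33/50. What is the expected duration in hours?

98.5 hours

EV = 1/25 × 76 + 3/25 × 68 + 9/50 × 78 + 33/50 × 111 = 3.04 + 8.16 + 14.04 + 73.26 = 98.5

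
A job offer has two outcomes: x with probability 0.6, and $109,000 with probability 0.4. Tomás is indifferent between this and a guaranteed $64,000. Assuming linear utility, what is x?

0.6·x + 0.4·109000 = 64000
0.6·x = 64000 − 43600 = 20400
x = 20400 / 0.6 = 34000

x = $34,000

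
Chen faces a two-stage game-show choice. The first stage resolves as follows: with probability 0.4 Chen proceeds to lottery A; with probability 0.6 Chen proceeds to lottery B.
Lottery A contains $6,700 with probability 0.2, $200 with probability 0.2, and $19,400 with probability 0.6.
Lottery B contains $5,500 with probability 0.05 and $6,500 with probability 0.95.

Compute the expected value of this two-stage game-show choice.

$9,078

EV(A) = 0.2 × 6700 + 0.2 × 200 + 0.6 × 19400 = 1340 + 40 + 11640 = 13020
EV(B) = 0.05 × 5500 + 0.95 × 6500 = 275 + 6175 = 6450
Overall = 0.4 × 13020 + 0.6 × 6450 = 5208 + 3870 = 9078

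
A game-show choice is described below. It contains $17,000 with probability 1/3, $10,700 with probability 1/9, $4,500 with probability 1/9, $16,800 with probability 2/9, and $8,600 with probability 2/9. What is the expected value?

$13,000

EV = 1/3 × 17000 + 1/9 × 10700 + 1/9 × 4500 + 2/9 × 16800 + 2/9 × 8600 = 5666.6667 + 1188.8889 + 500 + 3733.3333 + 1911.1111 = 13000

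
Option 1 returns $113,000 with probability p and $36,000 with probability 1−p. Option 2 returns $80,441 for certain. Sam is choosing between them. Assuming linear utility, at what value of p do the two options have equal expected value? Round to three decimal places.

p = 0.577

p·113000 + (1−p)·36000 = 80441
77000p + 36000 = 80441
p = (80441 − 36000) / 77000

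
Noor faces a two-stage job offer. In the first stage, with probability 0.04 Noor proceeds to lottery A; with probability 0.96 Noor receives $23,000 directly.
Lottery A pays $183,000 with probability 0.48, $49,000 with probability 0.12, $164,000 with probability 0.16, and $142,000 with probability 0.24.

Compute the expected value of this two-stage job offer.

$28,241.60

EV(A) = 0.48 × 183000 + 0.12 × 49000 + 0.16 × 164000 + 0.24 × 142000 = 87840 + 5880 + 26240 + 34080 = 154040
Branch B: 23000 (certain)
Overall = 0.04 × 154040 + 0.96 × 23000 = 6161.6 + 22080 = 28241.6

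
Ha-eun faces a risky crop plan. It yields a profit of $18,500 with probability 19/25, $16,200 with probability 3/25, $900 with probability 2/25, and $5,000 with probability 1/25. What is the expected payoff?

$16,276

EV = 19/25 × 18500 + 3/25 × 16200 + 2/25 × 900 + 1/25 × 5000 = 14060 + 1944 + 72 + 200 = 16276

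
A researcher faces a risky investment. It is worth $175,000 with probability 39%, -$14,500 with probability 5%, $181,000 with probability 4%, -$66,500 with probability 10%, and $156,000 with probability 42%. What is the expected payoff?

$133,635

EV = 0.39 × 175000 + 0.05 × (-14500) + 0.04 × 181000 + 0.1 × (-66500) + 0.42 × 156000 = 68250 − 725 + 7240 − 6650 + 65520 = 133635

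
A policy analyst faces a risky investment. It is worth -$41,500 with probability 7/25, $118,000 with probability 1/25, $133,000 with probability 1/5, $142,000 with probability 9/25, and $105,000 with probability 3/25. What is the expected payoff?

EV = 7/25 × (-41500) + 1/25 × 118000 + 1/5 × 133000 + 9/25 × 142000 + 3/25 × 105000 = -11620 + 4720 + 26600 + 51120 + 12600 = 83420

$83,420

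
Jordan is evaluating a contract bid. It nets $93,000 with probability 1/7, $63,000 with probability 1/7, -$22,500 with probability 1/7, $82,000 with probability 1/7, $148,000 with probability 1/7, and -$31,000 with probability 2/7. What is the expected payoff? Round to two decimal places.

EV = 1/7 × 93000 + 1/7 × 63000 + 1/7 × (-22500) + 1/7 × 82000 + 1/7 × 148000 + 2/7 × (-31000) = 13285.7143 + 9000 − 3214.2857 + 11714.2857 + 21142.8571 − 8857.1429 = 43071.4286

$43,071.43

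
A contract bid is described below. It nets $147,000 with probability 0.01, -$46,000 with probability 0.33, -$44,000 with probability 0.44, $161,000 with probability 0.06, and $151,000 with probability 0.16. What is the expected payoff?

EV = 0.01 × 147000 + 0.33 × (-46000) + 0.44 × (-44000) + 0.06 × 161000 + 0.16 × 151000 = 1470 − 15180 − 19360 + 9660 + 24160 = 750

$750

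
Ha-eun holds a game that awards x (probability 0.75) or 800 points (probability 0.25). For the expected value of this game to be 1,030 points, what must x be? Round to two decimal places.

x = 1106.67 points

0.75·x + 0.25·800 = 1030
0.75·x = 1030 − 200 = 830
x = 830 / 0.75 = 1106.6667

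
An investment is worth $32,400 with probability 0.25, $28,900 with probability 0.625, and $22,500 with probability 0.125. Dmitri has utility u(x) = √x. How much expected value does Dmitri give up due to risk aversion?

E[u] = 0.25·√32400 + 0.625·√28900 + 0.125·√22500 = 0.25·180 + 0.625·170 + 0.125·150 = 170
CE = (170)² = 28900
Risk premium = EV − CE = 28975 − 28900 = 75

$75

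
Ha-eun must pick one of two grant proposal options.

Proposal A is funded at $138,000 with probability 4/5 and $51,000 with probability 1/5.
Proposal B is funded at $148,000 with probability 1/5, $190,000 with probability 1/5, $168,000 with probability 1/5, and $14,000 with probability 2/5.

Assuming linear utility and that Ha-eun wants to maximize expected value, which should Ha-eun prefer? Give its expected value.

Proposal A ($120,600)

Proposal A = 4/5 × 138000 + 1/5 × 51000 = 110400 + 10200 = 120600
Proposal B = 1/5 × 148000 + 1/5 × 190000 + 1/5 × 168000 + 2/5 × 14000 = 29600 + 38000 + 33600 + 5600 = 106800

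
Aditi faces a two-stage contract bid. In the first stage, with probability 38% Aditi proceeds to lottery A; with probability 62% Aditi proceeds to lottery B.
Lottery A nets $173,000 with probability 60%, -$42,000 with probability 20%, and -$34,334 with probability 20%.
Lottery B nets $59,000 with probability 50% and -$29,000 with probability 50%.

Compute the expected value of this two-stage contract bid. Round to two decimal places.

EV(A) = 0.6 × 173000 + 0.2 × (-42000) + 0.2 × (-34334) = 103800 − 8400 − 6866.8 = 88533.2
EV(B) = 0.5 × 59000 + 0.5 × (-29000) = 29500 − 14500 = 15000
Overall = 0.38 × 88533.2 + 0.62 × 15000 = 33642.616 + 9300 = 42942.616

$42,942.62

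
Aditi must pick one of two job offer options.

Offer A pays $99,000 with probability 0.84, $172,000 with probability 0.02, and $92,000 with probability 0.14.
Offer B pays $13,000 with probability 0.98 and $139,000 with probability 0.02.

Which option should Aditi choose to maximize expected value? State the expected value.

Offer A ($99,480)

Offer A = 0.84 × 99000 + 0.02 × 172000 + 0.14 × 92000 = 83160 + 3440 + 12880 = 99480
Offer B = 0.98 × 13000 + 0.02 × 139000 = 12740 + 2780 = 15520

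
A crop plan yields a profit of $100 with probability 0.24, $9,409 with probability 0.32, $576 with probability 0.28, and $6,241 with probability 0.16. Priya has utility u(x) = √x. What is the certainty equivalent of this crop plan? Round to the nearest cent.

$2,787.84

E[u] = 0.24·√100 + 0.32·√9409 + 0.28·√576 + 0.16·√6241 = 0.24·10 + 0.32·97 + 0.28·24 + 0.16·79 = 52.8
CE = (52.8)² = 2787.84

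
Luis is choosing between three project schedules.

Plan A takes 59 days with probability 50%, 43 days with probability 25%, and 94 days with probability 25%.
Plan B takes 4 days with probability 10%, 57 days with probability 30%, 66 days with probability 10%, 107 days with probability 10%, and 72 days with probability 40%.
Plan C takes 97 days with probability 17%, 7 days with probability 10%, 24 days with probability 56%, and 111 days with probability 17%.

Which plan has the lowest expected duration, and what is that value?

Plan A = 0.5 × 59 + 0.25 × 43 + 0.25 × 94 = 29.5 + 10.75 + 23.5 = 63.75
Plan B = 0.1 × 4 + 0.3 × 57 + 0.1 × 66 + 0.1 × 107 + 0.4 × 72 = 0.4 + 17.1 + 6.6 + 10.7 + 28.8 = 63.6
Plan C = 0.17 × 97 + 0.1 × 7 + 0.56 × 24 + 0.17 × 111 = 16.49 + 0.7 + 13.44 + 18.87 = 49.5

Plan C (49.5 days)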